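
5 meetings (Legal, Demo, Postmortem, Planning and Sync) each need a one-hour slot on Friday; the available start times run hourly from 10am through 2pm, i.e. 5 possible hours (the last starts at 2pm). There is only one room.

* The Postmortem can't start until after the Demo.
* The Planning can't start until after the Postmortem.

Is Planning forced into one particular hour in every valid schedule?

No

Planning can be 12pm (e.g. Planning in 12pm, Postmortem in 11am, Demo in 10am, Legal in 1pm, Sync in 2pm) or 1pm (e.g. Demo in 10am; Legal in 12pm; Postmortem in 11am; Planning in 1pm; Sync in 2pm).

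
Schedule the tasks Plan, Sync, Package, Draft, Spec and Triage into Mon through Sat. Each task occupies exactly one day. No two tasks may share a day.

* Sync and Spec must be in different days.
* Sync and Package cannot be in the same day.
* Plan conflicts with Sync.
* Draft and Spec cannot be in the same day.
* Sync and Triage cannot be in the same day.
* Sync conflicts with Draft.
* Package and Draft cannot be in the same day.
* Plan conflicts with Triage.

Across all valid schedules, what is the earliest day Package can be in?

Package at Mon is achievable: Triage -> Sat, Spec -> Fri, Sync -> Wed, Package -> Mon, Draft -> Thu, Plan -> Tue.

Mon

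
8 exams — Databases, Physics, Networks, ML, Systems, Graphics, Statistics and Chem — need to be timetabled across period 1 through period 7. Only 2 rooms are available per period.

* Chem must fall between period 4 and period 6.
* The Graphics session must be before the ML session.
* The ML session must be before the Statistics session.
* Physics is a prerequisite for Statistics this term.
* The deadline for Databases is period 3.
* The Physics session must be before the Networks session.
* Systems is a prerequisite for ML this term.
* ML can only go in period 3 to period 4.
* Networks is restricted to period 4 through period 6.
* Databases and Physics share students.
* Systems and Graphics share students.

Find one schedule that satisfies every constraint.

Chem=period 4, Systems=period 1, Databases=period 1, Graphics=period 2, Networks=period 4, Physics=period 2, Statistics=period 5, ML=period 3

Checking: Physics(period 2) before Networks(period 4); Graphics(period 2) before ML(period 3); ML(period 3) before Statistics(period 5); Physics(period 2) before Statistics(period 5); Systems(period 1) before ML(period 3); Databases(period 1) != Physics(period 2); Systems(period 1) != Graphics(period 2); Chem=period 4 in [period 4,period 6]; Databases=period 1 in [period 1,period 3]; Networks=period 4 in [period 4,period 6]; ML=period 3 in [period 3,period 4]; max 2 per period (cap 2).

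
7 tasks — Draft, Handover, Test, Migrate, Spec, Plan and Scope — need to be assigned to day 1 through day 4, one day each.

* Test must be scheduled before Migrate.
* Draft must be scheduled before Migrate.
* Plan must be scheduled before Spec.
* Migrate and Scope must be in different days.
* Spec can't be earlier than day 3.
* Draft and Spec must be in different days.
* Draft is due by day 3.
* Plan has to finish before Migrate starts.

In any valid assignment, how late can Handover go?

day 4

Handover at day 4 is achievable: Handover in day 4, Scope in day 1, Plan in day 1, Test in day 1, Draft in day 1, Spec in day 3, Migrate in day 2.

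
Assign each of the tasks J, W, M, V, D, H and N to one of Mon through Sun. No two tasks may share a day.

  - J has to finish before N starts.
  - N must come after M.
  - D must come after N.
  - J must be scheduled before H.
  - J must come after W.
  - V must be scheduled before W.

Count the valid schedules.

13

Splitting on J: it can be Wed (4), Thu (9). Listing each branch's schedules as (W, M, V, D, H, N):
J=Wed: (Tue,Thu,Mon,Sat,Sun,Fri) (Tue,Thu,Mon,Sun,Fri,Sat) (Tue,Thu,Mon,Sun,Sat,Fri) (Tue,Fri,Mon,Sun,Thu,Sat) — 4.
J=Thu: (Tue,Wed,Mon,Sat,Sun,Fri) (Tue,Wed,Mon,Sun,Fri,Sat) (Tue,Wed,Mon,Sun,Sat,Fri) (Wed,Mon,Tue,Sat,Sun,Fri) (Wed,Mon,Tue,Sun,Fri,Sat) (Wed,Mon,Tue,Sun,Sat,Fri) (Wed,Tue,Mon,Sat,Sun,Fri) (Wed,Tue,Mon,Sun,Fri,Sat) (Wed,Tue,Mon,Sun,Sat,Fri) — 9.
Summing: 4 + 9 = 13.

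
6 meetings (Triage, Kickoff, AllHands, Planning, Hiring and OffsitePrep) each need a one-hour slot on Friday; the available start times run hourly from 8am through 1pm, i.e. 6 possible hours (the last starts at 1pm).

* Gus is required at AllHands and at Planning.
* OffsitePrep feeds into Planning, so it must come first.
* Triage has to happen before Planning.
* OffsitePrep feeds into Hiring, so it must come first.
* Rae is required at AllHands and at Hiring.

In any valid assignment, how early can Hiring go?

Precedence pushes Hiring to at least 9am.
Hiring at 9am is achievable: Triage in 8am, Hiring in 9am, OffsitePrep in 8am, Kickoff in 8am, AllHands in 8am, Planning in 9am.

9am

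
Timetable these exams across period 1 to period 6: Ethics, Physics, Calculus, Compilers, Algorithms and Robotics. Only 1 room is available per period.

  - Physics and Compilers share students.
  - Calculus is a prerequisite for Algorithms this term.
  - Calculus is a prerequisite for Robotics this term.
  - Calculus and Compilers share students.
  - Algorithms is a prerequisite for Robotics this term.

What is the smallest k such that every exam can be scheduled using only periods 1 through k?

6

The precedence chain requires at least 3 distinct periods.
With at most 1 per period and 6 exams, at least 6 periods are needed.
6 works (last occupied period: period 6): for example Physics=period 5, Algorithms=period 2, Calculus=period 1, Compilers=period 6, Ethics=period 4, Robotics=period 3.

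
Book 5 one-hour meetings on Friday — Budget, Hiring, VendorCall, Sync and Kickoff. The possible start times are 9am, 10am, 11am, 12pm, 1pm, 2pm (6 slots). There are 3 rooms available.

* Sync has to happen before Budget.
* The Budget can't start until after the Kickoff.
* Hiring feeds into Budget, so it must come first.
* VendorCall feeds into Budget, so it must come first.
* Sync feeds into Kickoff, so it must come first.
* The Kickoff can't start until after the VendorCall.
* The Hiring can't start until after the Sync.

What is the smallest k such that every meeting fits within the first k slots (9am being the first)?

The precedence chain requires at least 3 distinct slots.
With at most 3 per slot and 5 meetings, at least 2 slots are needed.
3 works (last occupied slot: 11am): for example Kickoff=10am, VendorCall=9am, Sync=9am, Budget=11am, Hiring=10am.

3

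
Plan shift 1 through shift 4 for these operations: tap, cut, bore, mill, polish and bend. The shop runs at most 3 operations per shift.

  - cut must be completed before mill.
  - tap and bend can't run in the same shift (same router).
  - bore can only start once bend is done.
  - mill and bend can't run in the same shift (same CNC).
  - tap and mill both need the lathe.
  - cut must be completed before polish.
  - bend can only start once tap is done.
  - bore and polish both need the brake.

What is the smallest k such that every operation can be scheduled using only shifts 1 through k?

3

The precedence chain requires at least 3 distinct shifts.
With at most 3 per shift and 6 operations, at least 2 shifts are needed.
3 works (last occupied shift: shift 3): for example polish -> shift 2; mill -> shift 3; cut -> shift 1; tap -> shift 1; bend -> shift 2; bore -> shift 3.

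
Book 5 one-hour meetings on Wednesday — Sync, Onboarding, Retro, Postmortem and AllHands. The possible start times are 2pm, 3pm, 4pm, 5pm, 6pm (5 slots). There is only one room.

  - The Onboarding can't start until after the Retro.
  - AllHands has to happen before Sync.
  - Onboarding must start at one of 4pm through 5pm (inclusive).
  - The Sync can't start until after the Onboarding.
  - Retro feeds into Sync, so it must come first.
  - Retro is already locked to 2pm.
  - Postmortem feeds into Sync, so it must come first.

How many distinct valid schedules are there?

Enumerating: Retro -> 2pm, Sync -> 6pm, Onboarding -> 4pm, AllHands -> 5pm, Postmortem -> 3pm | Postmortem in 5pm; Retro in 2pm; Onboarding in 4pm; AllHands in 3pm; Sync in 6pm | Onboarding in 5pm, Retro in 2pm, Postmortem in 3pm, Sync in 6pm, AllHands in 4pm | AllHands=3pm; Onboarding=5pm; Postmortem=4pm; Retro=2pm; Sync=6pm.

4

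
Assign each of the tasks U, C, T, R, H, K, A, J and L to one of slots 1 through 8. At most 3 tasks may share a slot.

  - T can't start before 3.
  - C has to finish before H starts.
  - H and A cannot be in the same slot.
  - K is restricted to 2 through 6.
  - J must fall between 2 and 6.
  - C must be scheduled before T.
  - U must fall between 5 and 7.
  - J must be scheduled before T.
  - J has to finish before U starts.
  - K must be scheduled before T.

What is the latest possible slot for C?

Downstream work caps C at 7.
C at 7 is achievable: K=2; H=8; R=1; C=7; U=5; L=1; J=2; A=1; T=8.

7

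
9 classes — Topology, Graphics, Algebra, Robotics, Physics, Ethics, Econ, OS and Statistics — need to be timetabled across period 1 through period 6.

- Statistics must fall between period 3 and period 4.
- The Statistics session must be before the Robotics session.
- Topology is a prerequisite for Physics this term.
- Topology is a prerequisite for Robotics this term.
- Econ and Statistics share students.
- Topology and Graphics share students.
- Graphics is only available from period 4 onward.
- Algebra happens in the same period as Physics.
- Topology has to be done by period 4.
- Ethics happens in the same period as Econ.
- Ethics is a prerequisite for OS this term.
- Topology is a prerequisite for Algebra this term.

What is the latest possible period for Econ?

Econ must be in the same period as Ethics, which can't be after period 5, so Econ is at most period 5.
Econ at period 5 is achievable: Algebra in period 2; Physics in period 2; Ethics in period 5; Robotics in period 4; Statistics in period 3; Graphics in period 4; Econ in period 5; OS in period 6; Topology in period 1.

period 5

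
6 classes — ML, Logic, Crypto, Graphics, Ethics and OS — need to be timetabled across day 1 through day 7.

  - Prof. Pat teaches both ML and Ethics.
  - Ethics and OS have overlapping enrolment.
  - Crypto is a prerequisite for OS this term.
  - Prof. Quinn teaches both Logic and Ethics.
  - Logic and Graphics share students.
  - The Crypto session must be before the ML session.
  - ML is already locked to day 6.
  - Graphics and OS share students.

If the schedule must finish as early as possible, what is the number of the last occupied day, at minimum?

The precedence chain requires at least 2 distinct days.
ML can't be placed before day 6, so the schedule must run through at least day 6.
6 works (last occupied day: day 6): for example Ethics=day 3, Logic=day 1, Graphics=day 3, Crypto=day 1, OS=day 2, ML=day 6.

day 6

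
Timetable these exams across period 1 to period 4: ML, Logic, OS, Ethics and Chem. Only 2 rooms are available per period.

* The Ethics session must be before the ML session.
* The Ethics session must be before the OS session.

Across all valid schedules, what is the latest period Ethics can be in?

period 3

Downstream work caps Ethics at period 3.
Ethics at period 3 is achievable: Ethics=period 3, OS=period 4, Logic=period 1, ML=period 4, Chem=period 1.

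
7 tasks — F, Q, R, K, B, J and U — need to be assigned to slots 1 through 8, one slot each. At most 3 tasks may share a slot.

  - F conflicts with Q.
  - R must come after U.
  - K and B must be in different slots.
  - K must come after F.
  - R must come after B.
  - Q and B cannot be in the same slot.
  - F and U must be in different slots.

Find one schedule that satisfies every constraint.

J -> 1, K -> 3, R -> 2, F -> 2, B -> 1, U -> 1, Q -> 3

Checking: U(1) before R(2); B(1) before R(2); F(2) before K(3); F(2) != U(1); Q(3) != B(1); K(3) != B(1); F(2) != Q(3); max 3 per slot (cap 3).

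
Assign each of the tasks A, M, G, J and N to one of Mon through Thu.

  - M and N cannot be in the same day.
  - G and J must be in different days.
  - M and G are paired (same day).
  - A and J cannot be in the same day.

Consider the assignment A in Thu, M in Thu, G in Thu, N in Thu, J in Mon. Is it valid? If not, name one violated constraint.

Invalid. M and N cannot be in the same day.

A and J cannot be in the same day — holds.
G and J must be in different days — holds.
M and G are paired (same day) — holds.
M and N cannot be in the same day — violated.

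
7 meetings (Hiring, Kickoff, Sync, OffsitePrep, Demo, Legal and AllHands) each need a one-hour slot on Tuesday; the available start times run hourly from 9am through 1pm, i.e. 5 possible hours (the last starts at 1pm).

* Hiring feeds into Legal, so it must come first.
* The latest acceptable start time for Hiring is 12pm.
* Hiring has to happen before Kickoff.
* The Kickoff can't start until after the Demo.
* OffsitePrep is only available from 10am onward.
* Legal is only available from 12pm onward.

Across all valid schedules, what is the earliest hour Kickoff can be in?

10am

Precedence pushes Kickoff to at least 10am.
Kickoff at 10am is achievable: Sync in 9am, OffsitePrep in 10am, Kickoff in 10am, Hiring in 9am, Legal in 12pm, AllHands in 9am, Demo in 9am.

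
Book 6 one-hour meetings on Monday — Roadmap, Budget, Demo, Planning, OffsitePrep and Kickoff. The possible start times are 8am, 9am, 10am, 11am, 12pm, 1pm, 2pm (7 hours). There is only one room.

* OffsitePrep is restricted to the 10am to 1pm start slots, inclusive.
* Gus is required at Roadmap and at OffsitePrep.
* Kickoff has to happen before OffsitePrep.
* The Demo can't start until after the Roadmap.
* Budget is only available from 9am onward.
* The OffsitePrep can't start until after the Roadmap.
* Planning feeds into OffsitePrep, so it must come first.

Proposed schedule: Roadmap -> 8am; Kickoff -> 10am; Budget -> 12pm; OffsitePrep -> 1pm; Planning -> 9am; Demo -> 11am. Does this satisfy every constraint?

Valid

Planning feeds into OffsitePrep, so it must come first — holds.
The OffsitePrep can't start until after the Roadmap — holds.
OffsitePrep is restricted to the 10am to 1pm start slots, inclusive — holds.
The Demo can't start until after the Roadmap — holds.
Kickoff has to happen before OffsitePrep — holds.
There is only one room — holds.
Budget is only available from 9am onward — holds.
Gus is required at Roadmap and at OffsitePrep — holds.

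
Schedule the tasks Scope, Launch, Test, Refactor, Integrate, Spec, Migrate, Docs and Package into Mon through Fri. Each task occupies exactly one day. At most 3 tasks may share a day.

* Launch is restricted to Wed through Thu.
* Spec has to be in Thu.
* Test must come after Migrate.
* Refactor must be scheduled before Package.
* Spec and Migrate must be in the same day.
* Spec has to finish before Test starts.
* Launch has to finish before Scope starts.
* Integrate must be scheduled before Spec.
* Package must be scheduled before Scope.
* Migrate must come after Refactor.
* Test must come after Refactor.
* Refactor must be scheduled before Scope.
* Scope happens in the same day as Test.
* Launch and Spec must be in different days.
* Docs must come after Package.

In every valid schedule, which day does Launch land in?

Launch's window is Wed–Thu.
Spec is fixed at Thu, and Launch can't share a day with Spec.
So Launch must be Wed.

Wed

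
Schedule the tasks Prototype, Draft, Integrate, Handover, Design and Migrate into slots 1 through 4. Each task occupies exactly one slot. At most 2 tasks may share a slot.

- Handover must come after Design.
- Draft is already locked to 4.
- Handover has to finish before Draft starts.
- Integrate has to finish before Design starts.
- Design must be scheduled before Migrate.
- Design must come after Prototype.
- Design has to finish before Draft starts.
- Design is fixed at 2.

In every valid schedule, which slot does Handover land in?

Design is fixed at 2 and must come before Handover, so Handover is at least 3.
Draft is fixed at 4 and must come after Handover, so Handover is at most 3.
So Handover must be 3.

3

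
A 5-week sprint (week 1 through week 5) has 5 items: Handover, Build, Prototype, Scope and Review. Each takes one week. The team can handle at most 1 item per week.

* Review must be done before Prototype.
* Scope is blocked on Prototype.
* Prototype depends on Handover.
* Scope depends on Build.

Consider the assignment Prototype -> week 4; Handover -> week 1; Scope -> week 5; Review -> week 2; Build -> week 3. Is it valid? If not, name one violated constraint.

Prototype depends on Handover — holds.
The team can handle at most 1 item per week — holds.
Review must be done before Prototype — holds.
Scope is blocked on Prototype — holds.
Scope depends on Build — holds.

Yes, all constraints hold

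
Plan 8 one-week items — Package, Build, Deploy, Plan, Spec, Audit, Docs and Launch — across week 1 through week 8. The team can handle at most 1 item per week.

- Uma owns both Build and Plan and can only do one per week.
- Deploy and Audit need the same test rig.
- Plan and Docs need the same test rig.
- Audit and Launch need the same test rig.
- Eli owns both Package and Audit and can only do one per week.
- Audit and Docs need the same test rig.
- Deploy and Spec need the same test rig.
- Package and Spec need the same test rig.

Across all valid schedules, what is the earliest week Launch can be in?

week 1

Launch at week 1 is achievable: Spec -> week 6; Package -> week 2; Launch -> week 1; Audit -> week 7; Docs -> week 8; Plan -> week 5; Build -> week 3; Deploy -> week 4.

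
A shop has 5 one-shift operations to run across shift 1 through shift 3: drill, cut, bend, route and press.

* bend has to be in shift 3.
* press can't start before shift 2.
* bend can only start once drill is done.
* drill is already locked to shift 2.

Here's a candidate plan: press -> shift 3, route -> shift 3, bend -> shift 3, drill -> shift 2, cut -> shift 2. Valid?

Valid

bend has to be in shift 3 — holds.
press can't start before shift 2 — holds.
bend can only start once drill is done — holds.
drill is already locked to shift 2 — holds.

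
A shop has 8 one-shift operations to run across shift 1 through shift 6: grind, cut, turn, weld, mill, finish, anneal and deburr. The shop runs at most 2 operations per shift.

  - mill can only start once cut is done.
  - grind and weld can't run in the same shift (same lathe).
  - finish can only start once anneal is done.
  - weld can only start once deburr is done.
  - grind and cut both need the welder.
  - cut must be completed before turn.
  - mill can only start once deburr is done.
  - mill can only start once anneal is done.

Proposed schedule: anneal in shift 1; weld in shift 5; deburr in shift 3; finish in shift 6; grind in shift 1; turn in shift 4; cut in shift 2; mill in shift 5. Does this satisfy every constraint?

finish can only start once anneal is done — holds.
cut must be completed before turn — holds.
mill can only start once deburr is done — holds.
grind and cut both need the welder — holds.
weld can only start once deburr is done — holds.
grind and weld can't run in the same shift (same lathe) — holds.
The shop runs at most 2 operations per shift — holds.
mill can only start once cut is done — holds.
mill can only start once anneal is done — holds.

Yes, all constraints hold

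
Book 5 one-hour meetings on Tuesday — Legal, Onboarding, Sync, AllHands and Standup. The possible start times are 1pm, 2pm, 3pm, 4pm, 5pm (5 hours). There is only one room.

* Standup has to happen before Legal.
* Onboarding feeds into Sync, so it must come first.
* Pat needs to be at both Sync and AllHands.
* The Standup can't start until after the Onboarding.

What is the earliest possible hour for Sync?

Precedence pushes Sync to at least 2pm.
Sync at 2pm is achievable: Sync in 2pm, Standup in 3pm, Legal in 4pm, AllHands in 5pm, Onboarding in 1pm.

2pm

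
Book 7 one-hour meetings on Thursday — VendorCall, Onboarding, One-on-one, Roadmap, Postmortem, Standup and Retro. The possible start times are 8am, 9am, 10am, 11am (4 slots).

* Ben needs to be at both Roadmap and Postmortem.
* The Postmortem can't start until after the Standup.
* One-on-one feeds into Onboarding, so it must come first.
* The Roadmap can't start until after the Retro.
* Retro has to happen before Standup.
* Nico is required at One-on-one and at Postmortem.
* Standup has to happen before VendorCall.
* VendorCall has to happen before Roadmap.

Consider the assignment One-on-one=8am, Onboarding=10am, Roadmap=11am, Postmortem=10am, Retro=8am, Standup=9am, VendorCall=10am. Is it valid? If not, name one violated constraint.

One-on-one feeds into Onboarding, so it must come first — holds.
Retro has to happen before Standup — holds.
Nico is required at One-on-one and at Postmortem — holds.
Standup has to happen before VendorCall — holds.
VendorCall has to happen before Roadmap — holds.
Ben needs to be at both Roadmap and Postmortem — holds.
The Postmortem can't start until after the Standup — holds.
The Roadmap can't start until after the Retro — holds.

Yes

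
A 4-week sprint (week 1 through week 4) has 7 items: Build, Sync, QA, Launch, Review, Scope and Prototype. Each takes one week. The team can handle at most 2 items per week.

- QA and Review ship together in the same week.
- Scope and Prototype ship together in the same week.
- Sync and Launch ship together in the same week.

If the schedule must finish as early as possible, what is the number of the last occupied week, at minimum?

week 4

With at most 2 per week and 7 work items, at least 4 weeks are needed.
4 works (last occupied week: week 4): for example Launch=week 2, Build=week 1, Sync=week 2, Scope=week 4, Prototype=week 4, QA=week 3, Review=week 3.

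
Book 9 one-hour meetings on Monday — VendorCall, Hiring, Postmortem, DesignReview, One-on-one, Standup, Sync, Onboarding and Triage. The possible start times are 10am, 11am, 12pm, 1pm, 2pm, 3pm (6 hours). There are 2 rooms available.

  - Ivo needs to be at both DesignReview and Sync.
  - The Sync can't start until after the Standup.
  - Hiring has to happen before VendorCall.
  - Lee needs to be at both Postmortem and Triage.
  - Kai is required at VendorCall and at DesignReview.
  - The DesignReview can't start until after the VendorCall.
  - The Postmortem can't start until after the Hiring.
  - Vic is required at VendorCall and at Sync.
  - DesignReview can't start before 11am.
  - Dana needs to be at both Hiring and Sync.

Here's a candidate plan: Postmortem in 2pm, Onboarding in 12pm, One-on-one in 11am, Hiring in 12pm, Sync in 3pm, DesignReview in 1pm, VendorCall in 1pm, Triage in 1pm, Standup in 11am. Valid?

Invalid. Kai is required at VendorCall and at DesignReview.

The DesignReview can't start until after the VendorCall — violated.
The Sync can't start until after the Standup — holds.
Lee needs to be at both Postmortem and Triage — holds.
Dana needs to be at both Hiring and Sync — holds.
There are 2 rooms available — violated.
The Postmortem can't start until after the Hiring — holds.
Ivo needs to be at both DesignReview and Sync — holds.
Hiring has to happen before VendorCall — holds.
DesignReview can't start before 11am — holds.
Vic is required at VendorCall and at Sync — holds.
Kai is required at VendorCall and at DesignReview — violated.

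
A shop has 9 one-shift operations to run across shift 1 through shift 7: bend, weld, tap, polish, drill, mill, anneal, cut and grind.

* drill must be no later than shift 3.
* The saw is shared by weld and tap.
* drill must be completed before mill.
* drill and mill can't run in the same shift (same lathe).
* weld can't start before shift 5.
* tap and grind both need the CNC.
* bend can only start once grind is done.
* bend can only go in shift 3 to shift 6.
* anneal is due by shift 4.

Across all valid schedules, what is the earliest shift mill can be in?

Precedence pushes mill to at least shift 2.
mill at shift 2 is achievable: cut in shift 1; anneal in shift 1; weld in shift 5; grind in shift 1; tap in shift 2; polish in shift 1; drill in shift 1; mill in shift 2; bend in shift 3.

shift 2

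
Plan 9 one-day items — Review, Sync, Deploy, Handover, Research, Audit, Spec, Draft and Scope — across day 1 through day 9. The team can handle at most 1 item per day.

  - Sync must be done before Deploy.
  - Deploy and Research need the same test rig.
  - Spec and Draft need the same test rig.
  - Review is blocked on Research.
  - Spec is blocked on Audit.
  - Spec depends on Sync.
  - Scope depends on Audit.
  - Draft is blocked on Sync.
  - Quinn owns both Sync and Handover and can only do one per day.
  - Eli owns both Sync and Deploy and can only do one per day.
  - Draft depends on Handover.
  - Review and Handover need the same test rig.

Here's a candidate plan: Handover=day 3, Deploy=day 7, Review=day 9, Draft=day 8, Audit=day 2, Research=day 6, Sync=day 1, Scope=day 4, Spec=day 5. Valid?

Valid

Spec is blocked on Audit — holds.
Spec depends on Sync — holds.
Eli owns both Sync and Deploy and can only do one per day — holds.
Sync must be done before Deploy — holds.
Scope depends on Audit — holds.
Deploy and Research need the same test rig — holds.
Review is blocked on Research — holds.
Quinn owns both Sync and Handover and can only do one per day — holds.
Draft is blocked on Sync — holds.
The team can handle at most 1 item per day — holds.
Review and Handover need the same test rig — holds.
Draft depends on Handover — holds.
Spec and Draft need the same test rig — holds.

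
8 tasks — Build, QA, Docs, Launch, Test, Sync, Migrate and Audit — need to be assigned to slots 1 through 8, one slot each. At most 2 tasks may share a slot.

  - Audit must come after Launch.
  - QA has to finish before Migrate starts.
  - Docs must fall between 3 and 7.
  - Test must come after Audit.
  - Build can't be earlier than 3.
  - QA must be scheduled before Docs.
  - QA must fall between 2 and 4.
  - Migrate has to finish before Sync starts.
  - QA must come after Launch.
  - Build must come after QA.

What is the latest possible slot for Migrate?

7

Precedence pushes Migrate to at least 3; downstream work caps Migrate at 7.
Migrate at 7 is achievable: Docs -> 3; Build -> 3; Migrate -> 7; Test -> 4; Audit -> 2; Sync -> 8; QA -> 2; Launch -> 1.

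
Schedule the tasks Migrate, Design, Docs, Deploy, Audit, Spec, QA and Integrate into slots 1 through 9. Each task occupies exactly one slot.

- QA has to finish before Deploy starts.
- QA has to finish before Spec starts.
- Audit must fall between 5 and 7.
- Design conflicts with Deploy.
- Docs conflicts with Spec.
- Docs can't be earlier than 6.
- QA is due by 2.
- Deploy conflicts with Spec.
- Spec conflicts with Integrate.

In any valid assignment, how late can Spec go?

Precedence pushes Spec to at least 2.
Spec at 9 is achievable: Spec=9, Integrate=1, Migrate=1, Docs=6, Audit=5, QA=1, Deploy=2, Design=1.

9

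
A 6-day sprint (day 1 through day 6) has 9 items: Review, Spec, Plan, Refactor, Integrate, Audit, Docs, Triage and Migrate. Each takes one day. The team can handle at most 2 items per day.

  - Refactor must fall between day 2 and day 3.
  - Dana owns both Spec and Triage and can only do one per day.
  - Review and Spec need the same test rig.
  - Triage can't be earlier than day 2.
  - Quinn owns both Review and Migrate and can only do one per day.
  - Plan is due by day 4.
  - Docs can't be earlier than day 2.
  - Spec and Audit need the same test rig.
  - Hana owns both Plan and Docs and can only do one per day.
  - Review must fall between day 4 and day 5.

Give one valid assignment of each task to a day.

Migrate in day 5, Refactor in day 2, Spec in day 1, Review in day 4, Integrate in day 3, Plan in day 1, Triage in day 3, Docs in day 2, Audit in day 4

Checking: Review(day 4) != Spec(day 1); Spec(day 1) != Triage(day 3); Spec(day 1) != Audit(day 4); Plan(day 1) != Docs(day 2); Review(day 4) != Migrate(day 5); Docs=day 2 in [day 2,day 6]; Review=day 4 in [day 4,day 5]; Triage=day 3 in [day 2,day 6]; Refactor=day 2 in [day 2,day 3]; Plan=day 1 in [day 1,day 4]; max 2 per day (cap 2).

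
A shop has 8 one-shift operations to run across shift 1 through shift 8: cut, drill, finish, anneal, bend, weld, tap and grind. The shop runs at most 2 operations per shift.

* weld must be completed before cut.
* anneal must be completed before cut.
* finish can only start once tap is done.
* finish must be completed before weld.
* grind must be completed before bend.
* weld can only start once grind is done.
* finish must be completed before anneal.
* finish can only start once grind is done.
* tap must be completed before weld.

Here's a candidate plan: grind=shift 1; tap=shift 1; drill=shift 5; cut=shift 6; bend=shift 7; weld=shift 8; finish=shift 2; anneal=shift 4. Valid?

No. weld must be completed before cut is not satisfied.

tap must be completed before weld — holds.
finish can only start once tap is done — holds.
The shop runs at most 2 operations per shift — holds.
finish can only start once grind is done — holds.
anneal must be completed before cut — holds.
finish must be completed before anneal — holds.
weld must be completed before cut — violated.
weld can only start once grind is done — holds.
finish must be completed before weld — holds.
grind must be completed before bend — holds.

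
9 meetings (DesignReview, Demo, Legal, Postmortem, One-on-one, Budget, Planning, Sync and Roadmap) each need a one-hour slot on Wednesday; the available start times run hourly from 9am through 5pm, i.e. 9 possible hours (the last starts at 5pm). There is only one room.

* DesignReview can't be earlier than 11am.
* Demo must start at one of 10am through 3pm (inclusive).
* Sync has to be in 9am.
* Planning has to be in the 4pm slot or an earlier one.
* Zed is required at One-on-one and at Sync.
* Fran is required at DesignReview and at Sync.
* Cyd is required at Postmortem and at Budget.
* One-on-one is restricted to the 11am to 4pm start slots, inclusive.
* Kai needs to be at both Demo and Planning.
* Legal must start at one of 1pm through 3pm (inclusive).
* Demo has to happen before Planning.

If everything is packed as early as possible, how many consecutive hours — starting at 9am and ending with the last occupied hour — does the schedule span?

The precedence chain requires at least 2 distinct hours.
With at most 1 per hour and 9 meetings, at least 9 hours are needed.
Legal can't be placed before 1pm — that is hour 5 counting from 9am — so the schedule must run through at least 5 hours.
9 works (last occupied hour: 5pm): for example Postmortem=3pm; Budget=4pm; Planning=2pm; Sync=9am; Demo=10am; Roadmap=5pm; Legal=1pm; DesignReview=12pm; One-on-one=11am.

9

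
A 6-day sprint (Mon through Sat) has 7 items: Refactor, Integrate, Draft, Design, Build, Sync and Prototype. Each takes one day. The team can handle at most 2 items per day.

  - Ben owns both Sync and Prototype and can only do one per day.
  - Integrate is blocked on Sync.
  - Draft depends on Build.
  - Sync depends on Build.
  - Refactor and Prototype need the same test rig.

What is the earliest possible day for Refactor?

Refactor at Mon is achievable: Prototype in Thu; Build in Mon; Sync in Tue; Refactor in Mon; Draft in Tue; Design in Wed; Integrate in Wed.

Mon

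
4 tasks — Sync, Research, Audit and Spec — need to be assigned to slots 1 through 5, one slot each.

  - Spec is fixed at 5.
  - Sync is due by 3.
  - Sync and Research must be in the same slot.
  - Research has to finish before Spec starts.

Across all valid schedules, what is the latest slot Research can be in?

3

Research must be in the same slot as Sync, which can't be after 3, so Research is at most 3.
Research at 3 is achievable: Audit=1; Sync=3; Research=3; Spec=5.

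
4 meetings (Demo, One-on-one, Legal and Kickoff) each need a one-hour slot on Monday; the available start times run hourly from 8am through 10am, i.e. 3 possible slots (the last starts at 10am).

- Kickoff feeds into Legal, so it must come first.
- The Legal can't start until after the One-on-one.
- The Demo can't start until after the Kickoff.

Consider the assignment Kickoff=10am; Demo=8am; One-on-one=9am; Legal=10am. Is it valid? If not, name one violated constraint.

The Demo can't start until after the Kickoff — violated.
The Legal can't start until after the One-on-one — holds.
Kickoff feeds into Legal, so it must come first — violated.

Invalid. The Demo can't start until after the Kickoff.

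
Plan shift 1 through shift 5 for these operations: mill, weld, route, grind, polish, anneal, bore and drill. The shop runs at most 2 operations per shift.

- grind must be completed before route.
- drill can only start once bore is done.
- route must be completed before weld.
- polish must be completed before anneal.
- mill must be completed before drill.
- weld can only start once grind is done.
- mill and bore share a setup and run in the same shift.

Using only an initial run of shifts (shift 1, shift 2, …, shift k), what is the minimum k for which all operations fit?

The precedence chain requires at least 3 distinct shifts.
With at most 2 per shift and 8 operations, at least 4 shifts are needed.
4 works (last occupied shift: shift 4): for example bore -> shift 3; mill -> shift 3; weld -> shift 4; anneal -> shift 2; route -> shift 2; grind -> shift 1; drill -> shift 4; polish -> shift 1.

4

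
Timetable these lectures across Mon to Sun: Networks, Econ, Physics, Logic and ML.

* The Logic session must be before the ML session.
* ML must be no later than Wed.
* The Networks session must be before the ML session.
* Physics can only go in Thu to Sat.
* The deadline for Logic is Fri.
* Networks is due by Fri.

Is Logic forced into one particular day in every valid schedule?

Logic can be Mon (e.g. Physics -> Thu, Econ -> Mon, ML -> Tue, Logic -> Mon, Networks -> Mon) or Tue (e.g. Networks in Mon; Econ in Mon; Physics in Thu; Logic in Tue; ML in Wed).

No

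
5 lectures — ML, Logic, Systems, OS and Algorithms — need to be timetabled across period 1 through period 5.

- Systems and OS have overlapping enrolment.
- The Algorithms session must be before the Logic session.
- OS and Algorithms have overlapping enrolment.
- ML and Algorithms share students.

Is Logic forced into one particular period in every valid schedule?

No

Logic can be period 2 (e.g. ML=period 2; Algorithms=period 1; OS=period 2; Logic=period 2; Systems=period 1) or period 3 (e.g. Logic in period 3; OS in period 2; ML in period 2; Systems in period 1; Algorithms in period 1).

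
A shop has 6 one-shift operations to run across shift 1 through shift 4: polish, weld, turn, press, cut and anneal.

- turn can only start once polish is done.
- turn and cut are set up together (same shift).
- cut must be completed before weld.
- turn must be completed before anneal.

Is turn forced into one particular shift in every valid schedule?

turn can be shift 2 (e.g. cut=shift 2; press=shift 1; weld=shift 3; polish=shift 1; anneal=shift 3; turn=shift 2) or shift 3 (e.g. weld -> shift 4; polish -> shift 1; cut -> shift 3; press -> shift 1; turn -> shift 3; anneal -> shift 4).

No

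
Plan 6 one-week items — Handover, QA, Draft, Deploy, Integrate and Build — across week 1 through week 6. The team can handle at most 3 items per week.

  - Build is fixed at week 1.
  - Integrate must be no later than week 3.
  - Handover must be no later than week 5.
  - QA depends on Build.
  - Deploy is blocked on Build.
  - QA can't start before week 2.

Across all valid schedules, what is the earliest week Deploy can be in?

Precedence pushes Deploy to at least week 2.
Deploy at week 2 is achievable: Handover=week 1; QA=week 2; Deploy=week 2; Build=week 1; Draft=week 2; Integrate=week 1.

week 2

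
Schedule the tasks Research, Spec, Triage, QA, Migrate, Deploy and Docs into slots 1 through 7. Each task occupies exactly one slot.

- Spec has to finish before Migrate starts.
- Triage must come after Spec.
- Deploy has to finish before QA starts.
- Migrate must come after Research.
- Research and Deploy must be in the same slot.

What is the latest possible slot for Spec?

6

Downstream work caps Spec at 6.
Spec at 6 is achievable: Migrate -> 7; Spec -> 6; Docs -> 1; Deploy -> 1; Triage -> 7; Research -> 1; QA -> 2.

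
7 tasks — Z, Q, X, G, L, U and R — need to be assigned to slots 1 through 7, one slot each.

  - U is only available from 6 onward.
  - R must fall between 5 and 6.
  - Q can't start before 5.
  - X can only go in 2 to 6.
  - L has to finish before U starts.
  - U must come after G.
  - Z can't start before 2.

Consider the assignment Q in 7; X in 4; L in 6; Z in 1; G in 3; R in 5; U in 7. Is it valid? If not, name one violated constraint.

Invalid. Z can't start before 2.

U is only available from 6 onward — holds.
Q can't start before 5 — holds.
R must fall between 5 and 6 — holds.
L has to finish before U starts — holds.
X can only go in 2 to 6 — holds.
Z can't start before 2 — violated.
U must come after G — holds.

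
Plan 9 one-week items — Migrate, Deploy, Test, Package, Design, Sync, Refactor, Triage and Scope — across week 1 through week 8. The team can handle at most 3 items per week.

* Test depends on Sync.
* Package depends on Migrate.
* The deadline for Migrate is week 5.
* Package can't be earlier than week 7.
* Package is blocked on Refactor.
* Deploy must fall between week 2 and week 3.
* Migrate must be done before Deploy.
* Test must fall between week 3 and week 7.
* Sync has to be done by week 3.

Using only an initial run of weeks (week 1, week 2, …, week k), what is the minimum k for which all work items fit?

7 weeks

The precedence chain requires at least 2 distinct weeks.
With at most 3 per week and 9 work items, at least 3 weeks are needed.
Package can't be placed before week 7, so the schedule must run through at least week 7.
7 works (last occupied week: week 7): for example Package in week 7, Test in week 3, Triage in week 2, Scope in week 3, Migrate in week 1, Deploy in week 2, Refactor in week 1, Design in week 2, Sync in week 1.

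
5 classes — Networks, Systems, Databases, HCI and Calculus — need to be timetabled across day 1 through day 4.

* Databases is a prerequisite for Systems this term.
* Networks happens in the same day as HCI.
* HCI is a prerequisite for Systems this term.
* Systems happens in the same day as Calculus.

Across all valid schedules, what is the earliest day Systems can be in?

day 2

Precedence pushes Systems to at least day 2.
Systems at day 2 is achievable: Calculus -> day 2, Databases -> day 1, Networks -> day 1, HCI -> day 1, Systems -> day 2.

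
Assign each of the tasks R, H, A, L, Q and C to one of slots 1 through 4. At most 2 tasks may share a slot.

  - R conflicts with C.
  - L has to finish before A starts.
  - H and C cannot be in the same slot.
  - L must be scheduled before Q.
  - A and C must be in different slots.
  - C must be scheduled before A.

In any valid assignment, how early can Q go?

Precedence pushes Q to at least 2.
Q at 2 is achievable: R=3, Q=2, H=3, A=2, L=1, C=1.

2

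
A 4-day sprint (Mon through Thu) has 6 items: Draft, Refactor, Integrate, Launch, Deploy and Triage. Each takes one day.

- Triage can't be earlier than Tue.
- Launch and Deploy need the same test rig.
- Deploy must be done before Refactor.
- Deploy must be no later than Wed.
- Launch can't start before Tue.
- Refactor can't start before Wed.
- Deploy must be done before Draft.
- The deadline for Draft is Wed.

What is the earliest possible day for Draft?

Precedence pushes Draft to at least Tue; Draft's own window allows nothing later than Wed.
Draft at Tue is achievable: Deploy -> Mon; Refactor -> Wed; Launch -> Tue; Triage -> Tue; Integrate -> Mon; Draft -> Tue.

Tue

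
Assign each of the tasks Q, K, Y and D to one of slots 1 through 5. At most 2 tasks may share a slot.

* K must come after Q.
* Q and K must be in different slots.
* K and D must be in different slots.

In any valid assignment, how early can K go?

Precedence pushes K to at least 2.
K at 2 is achievable: Q in 1, Y in 1, K in 2, D in 3.

2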